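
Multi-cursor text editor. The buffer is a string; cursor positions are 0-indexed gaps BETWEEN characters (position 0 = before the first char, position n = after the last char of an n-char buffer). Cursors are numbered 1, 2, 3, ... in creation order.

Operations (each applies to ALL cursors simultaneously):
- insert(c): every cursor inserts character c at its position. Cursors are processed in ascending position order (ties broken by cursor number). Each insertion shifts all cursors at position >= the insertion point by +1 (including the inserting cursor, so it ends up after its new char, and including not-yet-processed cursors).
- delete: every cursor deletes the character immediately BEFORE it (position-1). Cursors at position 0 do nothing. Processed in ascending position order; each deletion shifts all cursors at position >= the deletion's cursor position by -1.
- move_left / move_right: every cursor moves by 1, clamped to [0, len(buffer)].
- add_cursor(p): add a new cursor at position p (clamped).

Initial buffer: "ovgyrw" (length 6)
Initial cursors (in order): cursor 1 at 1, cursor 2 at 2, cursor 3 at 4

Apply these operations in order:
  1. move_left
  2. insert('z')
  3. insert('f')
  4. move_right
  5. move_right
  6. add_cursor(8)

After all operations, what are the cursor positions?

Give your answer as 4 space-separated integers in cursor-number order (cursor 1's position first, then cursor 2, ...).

After op 1 (move_left): buffer="ovgyrw" (len 6), cursors c1@0 c2@1 c3@3, authorship ......
After op 2 (insert('z')): buffer="zozvgzyrw" (len 9), cursors c1@1 c2@3 c3@6, authorship 1.2..3...
After op 3 (insert('f')): buffer="zfozfvgzfyrw" (len 12), cursors c1@2 c2@5 c3@9, authorship 11.22..33...
After op 4 (move_right): buffer="zfozfvgzfyrw" (len 12), cursors c1@3 c2@6 c3@10, authorship 11.22..33...
After op 5 (move_right): buffer="zfozfvgzfyrw" (len 12), cursors c1@4 c2@7 c3@11, authorship 11.22..33...
After op 6 (add_cursor(8)): buffer="zfozfvgzfyrw" (len 12), cursors c1@4 c2@7 c4@8 c3@11, authorship 11.22..33...

Answer: 4 7 11 8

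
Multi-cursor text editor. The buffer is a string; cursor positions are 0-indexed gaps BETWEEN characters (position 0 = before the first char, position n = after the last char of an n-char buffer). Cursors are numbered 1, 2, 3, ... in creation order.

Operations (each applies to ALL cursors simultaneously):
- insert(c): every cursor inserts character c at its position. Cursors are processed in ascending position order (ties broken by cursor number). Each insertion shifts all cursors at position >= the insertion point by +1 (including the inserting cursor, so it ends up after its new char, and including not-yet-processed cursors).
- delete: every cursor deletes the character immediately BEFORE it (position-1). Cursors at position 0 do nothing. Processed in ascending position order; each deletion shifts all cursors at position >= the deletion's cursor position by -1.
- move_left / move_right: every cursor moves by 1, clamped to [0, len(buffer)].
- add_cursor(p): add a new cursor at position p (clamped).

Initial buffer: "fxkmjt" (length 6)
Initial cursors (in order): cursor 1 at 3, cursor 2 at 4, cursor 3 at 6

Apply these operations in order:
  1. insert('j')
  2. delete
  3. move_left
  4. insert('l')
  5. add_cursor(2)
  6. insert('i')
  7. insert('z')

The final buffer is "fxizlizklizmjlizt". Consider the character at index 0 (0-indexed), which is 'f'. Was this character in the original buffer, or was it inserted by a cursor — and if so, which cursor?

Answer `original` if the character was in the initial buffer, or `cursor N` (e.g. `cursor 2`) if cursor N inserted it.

After op 1 (insert('j')): buffer="fxkjmjjtj" (len 9), cursors c1@4 c2@6 c3@9, authorship ...1.2..3
After op 2 (delete): buffer="fxkmjt" (len 6), cursors c1@3 c2@4 c3@6, authorship ......
After op 3 (move_left): buffer="fxkmjt" (len 6), cursors c1@2 c2@3 c3@5, authorship ......
After op 4 (insert('l')): buffer="fxlklmjlt" (len 9), cursors c1@3 c2@5 c3@8, authorship ..1.2..3.
After op 5 (add_cursor(2)): buffer="fxlklmjlt" (len 9), cursors c4@2 c1@3 c2@5 c3@8, authorship ..1.2..3.
After op 6 (insert('i')): buffer="fxiliklimjlit" (len 13), cursors c4@3 c1@5 c2@8 c3@12, authorship ..411.22..33.
After op 7 (insert('z')): buffer="fxizlizklizmjlizt" (len 17), cursors c4@4 c1@7 c2@11 c3@16, authorship ..44111.222..333.
Authorship (.=original, N=cursor N): . . 4 4 1 1 1 . 2 2 2 . . 3 3 3 .
Index 0: author = original

Answer: original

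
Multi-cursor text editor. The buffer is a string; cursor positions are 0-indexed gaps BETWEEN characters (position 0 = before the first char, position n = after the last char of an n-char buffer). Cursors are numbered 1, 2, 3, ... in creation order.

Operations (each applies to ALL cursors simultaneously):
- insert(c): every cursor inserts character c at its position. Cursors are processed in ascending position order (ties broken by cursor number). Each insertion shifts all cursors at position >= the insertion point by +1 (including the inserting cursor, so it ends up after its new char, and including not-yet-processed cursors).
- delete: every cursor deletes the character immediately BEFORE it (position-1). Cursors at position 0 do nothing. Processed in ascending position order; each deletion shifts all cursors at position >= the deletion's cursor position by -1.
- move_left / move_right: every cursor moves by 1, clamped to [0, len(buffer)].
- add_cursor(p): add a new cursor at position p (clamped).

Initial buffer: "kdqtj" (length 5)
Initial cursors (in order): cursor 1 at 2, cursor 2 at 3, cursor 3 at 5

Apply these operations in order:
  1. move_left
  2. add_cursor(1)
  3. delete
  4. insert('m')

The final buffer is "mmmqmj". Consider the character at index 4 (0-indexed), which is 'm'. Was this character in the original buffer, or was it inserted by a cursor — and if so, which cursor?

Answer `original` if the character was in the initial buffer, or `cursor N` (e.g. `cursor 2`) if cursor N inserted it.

After op 1 (move_left): buffer="kdqtj" (len 5), cursors c1@1 c2@2 c3@4, authorship .....
After op 2 (add_cursor(1)): buffer="kdqtj" (len 5), cursors c1@1 c4@1 c2@2 c3@4, authorship .....
After op 3 (delete): buffer="qj" (len 2), cursors c1@0 c2@0 c4@0 c3@1, authorship ..
After op 4 (insert('m')): buffer="mmmqmj" (len 6), cursors c1@3 c2@3 c4@3 c3@5, authorship 124.3.
Authorship (.=original, N=cursor N): 1 2 4 . 3 .
Index 4: author = 3

Answer: cursor 3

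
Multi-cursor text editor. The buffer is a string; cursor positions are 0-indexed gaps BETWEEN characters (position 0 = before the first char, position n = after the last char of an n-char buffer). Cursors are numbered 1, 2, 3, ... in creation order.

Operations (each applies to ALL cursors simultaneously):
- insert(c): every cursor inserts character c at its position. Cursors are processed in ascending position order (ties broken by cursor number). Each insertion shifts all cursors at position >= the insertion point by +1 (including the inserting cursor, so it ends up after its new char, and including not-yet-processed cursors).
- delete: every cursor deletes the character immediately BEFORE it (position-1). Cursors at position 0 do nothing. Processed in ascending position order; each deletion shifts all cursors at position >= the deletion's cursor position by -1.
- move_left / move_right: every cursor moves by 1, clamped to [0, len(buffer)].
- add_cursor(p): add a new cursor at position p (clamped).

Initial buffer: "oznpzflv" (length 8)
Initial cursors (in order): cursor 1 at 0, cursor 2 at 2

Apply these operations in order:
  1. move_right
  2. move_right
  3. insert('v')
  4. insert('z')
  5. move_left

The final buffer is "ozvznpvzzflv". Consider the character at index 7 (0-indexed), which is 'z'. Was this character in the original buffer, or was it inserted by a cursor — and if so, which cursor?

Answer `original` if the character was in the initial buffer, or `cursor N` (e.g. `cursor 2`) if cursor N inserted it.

Answer: cursor 2

Derivation:
After op 1 (move_right): buffer="oznpzflv" (len 8), cursors c1@1 c2@3, authorship ........
After op 2 (move_right): buffer="oznpzflv" (len 8), cursors c1@2 c2@4, authorship ........
After op 3 (insert('v')): buffer="ozvnpvzflv" (len 10), cursors c1@3 c2@6, authorship ..1..2....
After op 4 (insert('z')): buffer="ozvznpvzzflv" (len 12), cursors c1@4 c2@8, authorship ..11..22....
After op 5 (move_left): buffer="ozvznpvzzflv" (len 12), cursors c1@3 c2@7, authorship ..11..22....
Authorship (.=original, N=cursor N): . . 1 1 . . 2 2 . . . .
Index 7: author = 2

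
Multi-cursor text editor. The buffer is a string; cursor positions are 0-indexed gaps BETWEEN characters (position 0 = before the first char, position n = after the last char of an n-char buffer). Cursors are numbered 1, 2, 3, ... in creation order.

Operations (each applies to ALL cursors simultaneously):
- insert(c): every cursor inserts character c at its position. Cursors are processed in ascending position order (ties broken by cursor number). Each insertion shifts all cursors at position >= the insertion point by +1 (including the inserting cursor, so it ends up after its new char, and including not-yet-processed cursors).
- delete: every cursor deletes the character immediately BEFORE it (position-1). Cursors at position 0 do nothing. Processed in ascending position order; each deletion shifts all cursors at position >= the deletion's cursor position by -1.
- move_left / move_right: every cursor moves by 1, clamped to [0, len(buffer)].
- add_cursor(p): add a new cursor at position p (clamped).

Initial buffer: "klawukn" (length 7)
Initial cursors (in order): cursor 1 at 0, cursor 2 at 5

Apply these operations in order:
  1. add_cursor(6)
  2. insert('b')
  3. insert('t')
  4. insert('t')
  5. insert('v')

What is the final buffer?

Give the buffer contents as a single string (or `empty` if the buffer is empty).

Answer: bttvklawubttvkbttvn

Derivation:
After op 1 (add_cursor(6)): buffer="klawukn" (len 7), cursors c1@0 c2@5 c3@6, authorship .......
After op 2 (insert('b')): buffer="bklawubkbn" (len 10), cursors c1@1 c2@7 c3@9, authorship 1.....2.3.
After op 3 (insert('t')): buffer="btklawubtkbtn" (len 13), cursors c1@2 c2@9 c3@12, authorship 11.....22.33.
After op 4 (insert('t')): buffer="bttklawubttkbttn" (len 16), cursors c1@3 c2@11 c3@15, authorship 111.....222.333.
After op 5 (insert('v')): buffer="bttvklawubttvkbttvn" (len 19), cursors c1@4 c2@13 c3@18, authorship 1111.....2222.3333.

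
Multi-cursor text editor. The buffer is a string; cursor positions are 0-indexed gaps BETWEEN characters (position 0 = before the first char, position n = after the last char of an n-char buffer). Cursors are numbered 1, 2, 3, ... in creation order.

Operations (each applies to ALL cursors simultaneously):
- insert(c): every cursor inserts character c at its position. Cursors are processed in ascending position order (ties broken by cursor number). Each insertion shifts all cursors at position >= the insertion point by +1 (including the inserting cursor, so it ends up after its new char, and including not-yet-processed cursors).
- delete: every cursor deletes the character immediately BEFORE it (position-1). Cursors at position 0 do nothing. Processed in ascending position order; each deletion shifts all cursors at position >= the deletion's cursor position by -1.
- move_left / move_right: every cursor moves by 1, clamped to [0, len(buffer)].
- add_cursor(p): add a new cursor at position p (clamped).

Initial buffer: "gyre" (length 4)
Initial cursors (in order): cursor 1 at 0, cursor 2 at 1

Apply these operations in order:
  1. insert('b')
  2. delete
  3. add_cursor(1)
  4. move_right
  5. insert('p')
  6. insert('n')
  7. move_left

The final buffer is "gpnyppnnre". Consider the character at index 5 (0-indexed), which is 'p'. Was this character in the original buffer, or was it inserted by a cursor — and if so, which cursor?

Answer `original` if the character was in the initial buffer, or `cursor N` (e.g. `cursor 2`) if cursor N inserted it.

After op 1 (insert('b')): buffer="bgbyre" (len 6), cursors c1@1 c2@3, authorship 1.2...
After op 2 (delete): buffer="gyre" (len 4), cursors c1@0 c2@1, authorship ....
After op 3 (add_cursor(1)): buffer="gyre" (len 4), cursors c1@0 c2@1 c3@1, authorship ....
After op 4 (move_right): buffer="gyre" (len 4), cursors c1@1 c2@2 c3@2, authorship ....
After op 5 (insert('p')): buffer="gpyppre" (len 7), cursors c1@2 c2@5 c3@5, authorship .1.23..
After op 6 (insert('n')): buffer="gpnyppnnre" (len 10), cursors c1@3 c2@8 c3@8, authorship .11.2323..
After op 7 (move_left): buffer="gpnyppnnre" (len 10), cursors c1@2 c2@7 c3@7, authorship .11.2323..
Authorship (.=original, N=cursor N): . 1 1 . 2 3 2 3 . .
Index 5: author = 3

Answer: cursor 3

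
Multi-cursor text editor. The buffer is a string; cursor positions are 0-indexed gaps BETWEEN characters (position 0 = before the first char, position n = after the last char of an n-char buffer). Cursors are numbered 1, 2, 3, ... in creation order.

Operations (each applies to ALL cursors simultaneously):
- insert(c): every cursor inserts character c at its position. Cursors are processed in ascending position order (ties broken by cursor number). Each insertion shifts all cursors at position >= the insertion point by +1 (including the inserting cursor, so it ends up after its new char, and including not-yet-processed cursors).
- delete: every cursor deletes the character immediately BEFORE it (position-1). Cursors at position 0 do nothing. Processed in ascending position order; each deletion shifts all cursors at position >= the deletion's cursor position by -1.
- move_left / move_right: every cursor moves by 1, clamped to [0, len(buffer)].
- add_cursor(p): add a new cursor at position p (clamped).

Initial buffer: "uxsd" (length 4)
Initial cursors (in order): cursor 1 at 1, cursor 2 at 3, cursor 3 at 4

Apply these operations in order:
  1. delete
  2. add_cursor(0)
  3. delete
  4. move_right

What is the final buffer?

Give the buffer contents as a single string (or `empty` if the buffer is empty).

Answer: empty

Derivation:
After op 1 (delete): buffer="x" (len 1), cursors c1@0 c2@1 c3@1, authorship .
After op 2 (add_cursor(0)): buffer="x" (len 1), cursors c1@0 c4@0 c2@1 c3@1, authorship .
After op 3 (delete): buffer="" (len 0), cursors c1@0 c2@0 c3@0 c4@0, authorship 
After op 4 (move_right): buffer="" (len 0), cursors c1@0 c2@0 c3@0 c4@0, authorship 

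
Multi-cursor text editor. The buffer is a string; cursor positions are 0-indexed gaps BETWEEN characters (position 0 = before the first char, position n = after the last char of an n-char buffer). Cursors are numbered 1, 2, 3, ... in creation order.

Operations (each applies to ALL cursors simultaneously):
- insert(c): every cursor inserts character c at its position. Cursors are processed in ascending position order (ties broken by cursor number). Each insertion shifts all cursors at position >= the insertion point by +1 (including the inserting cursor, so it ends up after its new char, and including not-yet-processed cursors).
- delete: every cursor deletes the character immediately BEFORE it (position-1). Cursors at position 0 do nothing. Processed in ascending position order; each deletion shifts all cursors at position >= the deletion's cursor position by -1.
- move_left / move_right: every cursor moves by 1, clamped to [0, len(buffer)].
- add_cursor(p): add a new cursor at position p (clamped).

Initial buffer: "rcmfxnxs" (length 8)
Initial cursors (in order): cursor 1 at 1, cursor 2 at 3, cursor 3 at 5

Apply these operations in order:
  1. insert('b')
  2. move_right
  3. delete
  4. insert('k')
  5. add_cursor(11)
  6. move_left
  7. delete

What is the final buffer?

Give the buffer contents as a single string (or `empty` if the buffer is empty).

After op 1 (insert('b')): buffer="rbcmbfxbnxs" (len 11), cursors c1@2 c2@5 c3@8, authorship .1..2..3...
After op 2 (move_right): buffer="rbcmbfxbnxs" (len 11), cursors c1@3 c2@6 c3@9, authorship .1..2..3...
After op 3 (delete): buffer="rbmbxbxs" (len 8), cursors c1@2 c2@4 c3@6, authorship .1.2.3..
After op 4 (insert('k')): buffer="rbkmbkxbkxs" (len 11), cursors c1@3 c2@6 c3@9, authorship .11.22.33..
After op 5 (add_cursor(11)): buffer="rbkmbkxbkxs" (len 11), cursors c1@3 c2@6 c3@9 c4@11, authorship .11.22.33..
After op 6 (move_left): buffer="rbkmbkxbkxs" (len 11), cursors c1@2 c2@5 c3@8 c4@10, authorship .11.22.33..
After op 7 (delete): buffer="rkmkxks" (len 7), cursors c1@1 c2@3 c3@5 c4@6, authorship .1.2.3.

Answer: rkmkxks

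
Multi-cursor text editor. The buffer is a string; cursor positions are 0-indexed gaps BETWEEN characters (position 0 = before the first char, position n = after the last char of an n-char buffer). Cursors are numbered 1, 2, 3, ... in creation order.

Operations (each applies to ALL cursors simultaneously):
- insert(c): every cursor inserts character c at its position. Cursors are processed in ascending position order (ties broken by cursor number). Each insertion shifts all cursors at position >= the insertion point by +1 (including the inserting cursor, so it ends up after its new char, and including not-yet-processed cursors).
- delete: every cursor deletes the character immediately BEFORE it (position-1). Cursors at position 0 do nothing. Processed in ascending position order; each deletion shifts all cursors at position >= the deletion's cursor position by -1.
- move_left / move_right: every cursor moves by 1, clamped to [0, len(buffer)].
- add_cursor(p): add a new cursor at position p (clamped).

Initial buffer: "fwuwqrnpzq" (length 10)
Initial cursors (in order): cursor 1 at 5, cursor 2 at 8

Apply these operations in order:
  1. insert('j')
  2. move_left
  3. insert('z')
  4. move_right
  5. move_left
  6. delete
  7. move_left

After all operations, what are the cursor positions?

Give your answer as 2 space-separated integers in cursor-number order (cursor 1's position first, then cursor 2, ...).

Answer: 4 8

Derivation:
After op 1 (insert('j')): buffer="fwuwqjrnpjzq" (len 12), cursors c1@6 c2@10, authorship .....1...2..
After op 2 (move_left): buffer="fwuwqjrnpjzq" (len 12), cursors c1@5 c2@9, authorship .....1...2..
After op 3 (insert('z')): buffer="fwuwqzjrnpzjzq" (len 14), cursors c1@6 c2@11, authorship .....11...22..
After op 4 (move_right): buffer="fwuwqzjrnpzjzq" (len 14), cursors c1@7 c2@12, authorship .....11...22..
After op 5 (move_left): buffer="fwuwqzjrnpzjzq" (len 14), cursors c1@6 c2@11, authorship .....11...22..
After op 6 (delete): buffer="fwuwqjrnpjzq" (len 12), cursors c1@5 c2@9, authorship .....1...2..
After op 7 (move_left): buffer="fwuwqjrnpjzq" (len 12), cursors c1@4 c2@8, authorship .....1...2..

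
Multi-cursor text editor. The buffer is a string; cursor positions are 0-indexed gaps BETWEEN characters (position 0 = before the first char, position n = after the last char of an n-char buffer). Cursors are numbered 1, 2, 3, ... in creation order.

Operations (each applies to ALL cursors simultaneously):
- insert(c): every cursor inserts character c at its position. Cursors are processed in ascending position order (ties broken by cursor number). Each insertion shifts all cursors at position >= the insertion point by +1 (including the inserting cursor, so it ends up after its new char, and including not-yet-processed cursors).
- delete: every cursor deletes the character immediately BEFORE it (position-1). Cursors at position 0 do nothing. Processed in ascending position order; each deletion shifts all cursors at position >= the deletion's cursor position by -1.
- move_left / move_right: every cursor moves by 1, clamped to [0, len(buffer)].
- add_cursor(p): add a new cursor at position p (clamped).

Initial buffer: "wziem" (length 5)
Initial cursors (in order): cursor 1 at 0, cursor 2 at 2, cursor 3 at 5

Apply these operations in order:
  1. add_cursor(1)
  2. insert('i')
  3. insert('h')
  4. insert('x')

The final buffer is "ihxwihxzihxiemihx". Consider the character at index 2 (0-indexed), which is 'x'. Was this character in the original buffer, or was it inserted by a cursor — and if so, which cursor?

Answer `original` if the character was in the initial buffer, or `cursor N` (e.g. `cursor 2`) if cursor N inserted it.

Answer: cursor 1

Derivation:
After op 1 (add_cursor(1)): buffer="wziem" (len 5), cursors c1@0 c4@1 c2@2 c3@5, authorship .....
After op 2 (insert('i')): buffer="iwiziiemi" (len 9), cursors c1@1 c4@3 c2@5 c3@9, authorship 1.4.2...3
After op 3 (insert('h')): buffer="ihwihzihiemih" (len 13), cursors c1@2 c4@5 c2@8 c3@13, authorship 11.44.22...33
After op 4 (insert('x')): buffer="ihxwihxzihxiemihx" (len 17), cursors c1@3 c4@7 c2@11 c3@17, authorship 111.444.222...333
Authorship (.=original, N=cursor N): 1 1 1 . 4 4 4 . 2 2 2 . . . 3 3 3
Index 2: author = 1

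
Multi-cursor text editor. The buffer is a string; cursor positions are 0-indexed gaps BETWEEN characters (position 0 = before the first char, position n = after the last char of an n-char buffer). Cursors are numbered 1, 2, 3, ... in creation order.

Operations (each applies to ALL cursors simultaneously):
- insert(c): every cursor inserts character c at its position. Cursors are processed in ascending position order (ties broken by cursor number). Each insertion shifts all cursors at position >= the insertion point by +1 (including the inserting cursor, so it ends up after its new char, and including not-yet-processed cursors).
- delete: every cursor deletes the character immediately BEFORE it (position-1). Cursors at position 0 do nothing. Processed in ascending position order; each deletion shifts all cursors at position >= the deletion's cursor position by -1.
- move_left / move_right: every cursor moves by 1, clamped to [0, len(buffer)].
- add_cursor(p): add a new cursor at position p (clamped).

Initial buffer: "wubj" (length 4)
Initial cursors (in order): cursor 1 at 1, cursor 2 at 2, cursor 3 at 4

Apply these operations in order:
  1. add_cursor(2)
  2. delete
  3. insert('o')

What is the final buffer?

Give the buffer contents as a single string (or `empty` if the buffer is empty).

After op 1 (add_cursor(2)): buffer="wubj" (len 4), cursors c1@1 c2@2 c4@2 c3@4, authorship ....
After op 2 (delete): buffer="b" (len 1), cursors c1@0 c2@0 c4@0 c3@1, authorship .
After op 3 (insert('o')): buffer="ooobo" (len 5), cursors c1@3 c2@3 c4@3 c3@5, authorship 124.3

Answer: ooobo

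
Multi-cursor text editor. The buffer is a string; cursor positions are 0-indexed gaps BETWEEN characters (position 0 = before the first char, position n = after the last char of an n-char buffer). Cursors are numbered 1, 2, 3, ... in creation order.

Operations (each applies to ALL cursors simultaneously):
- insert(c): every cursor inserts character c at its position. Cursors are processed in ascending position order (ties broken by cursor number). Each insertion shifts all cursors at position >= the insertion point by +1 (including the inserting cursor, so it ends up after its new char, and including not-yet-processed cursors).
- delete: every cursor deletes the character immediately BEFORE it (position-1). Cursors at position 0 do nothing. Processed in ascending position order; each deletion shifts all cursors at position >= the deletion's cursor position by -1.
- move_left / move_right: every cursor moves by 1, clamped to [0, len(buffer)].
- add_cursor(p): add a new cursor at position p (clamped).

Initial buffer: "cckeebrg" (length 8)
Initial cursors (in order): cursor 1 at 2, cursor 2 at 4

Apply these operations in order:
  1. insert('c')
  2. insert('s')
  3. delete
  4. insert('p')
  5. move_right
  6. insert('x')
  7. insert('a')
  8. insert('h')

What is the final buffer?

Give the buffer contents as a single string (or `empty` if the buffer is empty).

Answer: cccpkxahecpexahbrg

Derivation:
After op 1 (insert('c')): buffer="ccckecebrg" (len 10), cursors c1@3 c2@6, authorship ..1..2....
After op 2 (insert('s')): buffer="cccskecsebrg" (len 12), cursors c1@4 c2@8, authorship ..11..22....
After op 3 (delete): buffer="ccckecebrg" (len 10), cursors c1@3 c2@6, authorship ..1..2....
After op 4 (insert('p')): buffer="cccpkecpebrg" (len 12), cursors c1@4 c2@8, authorship ..11..22....
After op 5 (move_right): buffer="cccpkecpebrg" (len 12), cursors c1@5 c2@9, authorship ..11..22....
After op 6 (insert('x')): buffer="cccpkxecpexbrg" (len 14), cursors c1@6 c2@11, authorship ..11.1.22.2...
After op 7 (insert('a')): buffer="cccpkxaecpexabrg" (len 16), cursors c1@7 c2@13, authorship ..11.11.22.22...
After op 8 (insert('h')): buffer="cccpkxahecpexahbrg" (len 18), cursors c1@8 c2@15, authorship ..11.111.22.222...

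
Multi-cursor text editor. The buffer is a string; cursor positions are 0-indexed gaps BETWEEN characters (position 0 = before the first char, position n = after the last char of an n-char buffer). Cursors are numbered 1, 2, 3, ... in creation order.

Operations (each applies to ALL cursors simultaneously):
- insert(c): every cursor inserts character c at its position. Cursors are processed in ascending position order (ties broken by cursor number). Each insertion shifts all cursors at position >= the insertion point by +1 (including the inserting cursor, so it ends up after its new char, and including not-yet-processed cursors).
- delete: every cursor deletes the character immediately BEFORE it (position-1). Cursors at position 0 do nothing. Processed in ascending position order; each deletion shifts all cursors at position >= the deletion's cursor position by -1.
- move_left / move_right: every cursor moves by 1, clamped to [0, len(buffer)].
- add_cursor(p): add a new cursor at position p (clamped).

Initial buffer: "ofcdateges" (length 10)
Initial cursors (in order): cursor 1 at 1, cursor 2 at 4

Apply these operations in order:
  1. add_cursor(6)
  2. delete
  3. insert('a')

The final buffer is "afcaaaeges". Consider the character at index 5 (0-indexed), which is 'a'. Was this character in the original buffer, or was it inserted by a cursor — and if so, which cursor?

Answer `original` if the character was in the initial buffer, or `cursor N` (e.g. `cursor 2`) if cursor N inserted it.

After op 1 (add_cursor(6)): buffer="ofcdateges" (len 10), cursors c1@1 c2@4 c3@6, authorship ..........
After op 2 (delete): buffer="fcaeges" (len 7), cursors c1@0 c2@2 c3@3, authorship .......
After op 3 (insert('a')): buffer="afcaaaeges" (len 10), cursors c1@1 c2@4 c3@6, authorship 1..2.3....
Authorship (.=original, N=cursor N): 1 . . 2 . 3 . . . .
Index 5: author = 3

Answer: cursor 3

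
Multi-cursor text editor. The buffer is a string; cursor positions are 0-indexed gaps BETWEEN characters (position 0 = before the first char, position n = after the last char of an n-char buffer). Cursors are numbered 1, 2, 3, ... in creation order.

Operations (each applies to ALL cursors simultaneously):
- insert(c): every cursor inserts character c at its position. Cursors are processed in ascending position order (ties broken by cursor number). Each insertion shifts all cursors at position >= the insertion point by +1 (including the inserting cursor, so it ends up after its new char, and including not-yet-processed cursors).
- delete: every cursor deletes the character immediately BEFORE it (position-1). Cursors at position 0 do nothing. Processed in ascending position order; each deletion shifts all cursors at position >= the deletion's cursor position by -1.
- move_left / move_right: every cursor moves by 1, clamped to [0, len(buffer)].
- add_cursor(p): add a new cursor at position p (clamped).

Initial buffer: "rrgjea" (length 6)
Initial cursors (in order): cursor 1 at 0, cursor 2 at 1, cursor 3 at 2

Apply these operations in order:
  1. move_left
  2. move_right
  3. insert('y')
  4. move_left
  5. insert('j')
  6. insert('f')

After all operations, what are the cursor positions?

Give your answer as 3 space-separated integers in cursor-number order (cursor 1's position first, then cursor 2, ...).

Answer: 6 6 10

Derivation:
After op 1 (move_left): buffer="rrgjea" (len 6), cursors c1@0 c2@0 c3@1, authorship ......
After op 2 (move_right): buffer="rrgjea" (len 6), cursors c1@1 c2@1 c3@2, authorship ......
After op 3 (insert('y')): buffer="ryyrygjea" (len 9), cursors c1@3 c2@3 c3@5, authorship .12.3....
After op 4 (move_left): buffer="ryyrygjea" (len 9), cursors c1@2 c2@2 c3@4, authorship .12.3....
After op 5 (insert('j')): buffer="ryjjyrjygjea" (len 12), cursors c1@4 c2@4 c3@7, authorship .1122.33....
After op 6 (insert('f')): buffer="ryjjffyrjfygjea" (len 15), cursors c1@6 c2@6 c3@10, authorship .112122.333....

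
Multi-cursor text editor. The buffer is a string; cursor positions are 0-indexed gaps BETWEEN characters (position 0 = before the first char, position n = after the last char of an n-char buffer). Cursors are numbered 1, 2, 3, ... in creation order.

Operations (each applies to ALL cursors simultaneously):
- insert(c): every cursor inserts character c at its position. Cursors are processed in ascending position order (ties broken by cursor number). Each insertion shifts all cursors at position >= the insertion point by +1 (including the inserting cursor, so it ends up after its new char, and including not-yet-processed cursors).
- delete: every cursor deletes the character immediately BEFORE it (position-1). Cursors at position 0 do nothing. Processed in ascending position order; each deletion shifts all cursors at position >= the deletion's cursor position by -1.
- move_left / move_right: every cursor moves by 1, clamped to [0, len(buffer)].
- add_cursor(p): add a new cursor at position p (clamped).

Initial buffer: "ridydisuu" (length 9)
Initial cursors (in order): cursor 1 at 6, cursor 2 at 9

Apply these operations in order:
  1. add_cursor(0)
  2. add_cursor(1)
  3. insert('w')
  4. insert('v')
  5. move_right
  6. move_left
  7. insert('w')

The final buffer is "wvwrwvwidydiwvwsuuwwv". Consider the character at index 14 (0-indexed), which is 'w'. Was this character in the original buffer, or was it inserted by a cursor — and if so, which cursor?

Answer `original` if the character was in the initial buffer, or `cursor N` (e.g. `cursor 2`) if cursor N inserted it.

After op 1 (add_cursor(0)): buffer="ridydisuu" (len 9), cursors c3@0 c1@6 c2@9, authorship .........
After op 2 (add_cursor(1)): buffer="ridydisuu" (len 9), cursors c3@0 c4@1 c1@6 c2@9, authorship .........
After op 3 (insert('w')): buffer="wrwidydiwsuuw" (len 13), cursors c3@1 c4@3 c1@9 c2@13, authorship 3.4.....1...2
After op 4 (insert('v')): buffer="wvrwvidydiwvsuuwv" (len 17), cursors c3@2 c4@5 c1@12 c2@17, authorship 33.44.....11...22
After op 5 (move_right): buffer="wvrwvidydiwvsuuwv" (len 17), cursors c3@3 c4@6 c1@13 c2@17, authorship 33.44.....11...22
After op 6 (move_left): buffer="wvrwvidydiwvsuuwv" (len 17), cursors c3@2 c4@5 c1@12 c2@16, authorship 33.44.....11...22
After op 7 (insert('w')): buffer="wvwrwvwidydiwvwsuuwwv" (len 21), cursors c3@3 c4@7 c1@15 c2@20, authorship 333.444.....111...222
Authorship (.=original, N=cursor N): 3 3 3 . 4 4 4 . . . . . 1 1 1 . . . 2 2 2
Index 14: author = 1

Answer: cursor 1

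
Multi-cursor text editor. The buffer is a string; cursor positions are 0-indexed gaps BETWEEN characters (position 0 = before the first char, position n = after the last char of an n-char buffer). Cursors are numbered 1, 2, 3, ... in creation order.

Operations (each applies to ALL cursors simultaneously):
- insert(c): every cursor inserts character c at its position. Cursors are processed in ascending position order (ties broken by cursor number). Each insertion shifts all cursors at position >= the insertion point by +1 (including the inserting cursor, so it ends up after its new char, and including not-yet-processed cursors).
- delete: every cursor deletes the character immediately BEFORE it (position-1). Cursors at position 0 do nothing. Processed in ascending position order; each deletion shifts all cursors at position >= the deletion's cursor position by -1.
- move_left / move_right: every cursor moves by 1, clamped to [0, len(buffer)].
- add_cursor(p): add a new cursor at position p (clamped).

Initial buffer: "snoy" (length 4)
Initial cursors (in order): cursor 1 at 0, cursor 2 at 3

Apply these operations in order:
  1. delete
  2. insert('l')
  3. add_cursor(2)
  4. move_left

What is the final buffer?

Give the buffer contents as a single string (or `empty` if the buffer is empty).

Answer: lsnly

Derivation:
After op 1 (delete): buffer="sny" (len 3), cursors c1@0 c2@2, authorship ...
After op 2 (insert('l')): buffer="lsnly" (len 5), cursors c1@1 c2@4, authorship 1..2.
After op 3 (add_cursor(2)): buffer="lsnly" (len 5), cursors c1@1 c3@2 c2@4, authorship 1..2.
After op 4 (move_left): buffer="lsnly" (len 5), cursors c1@0 c3@1 c2@3, authorship 1..2.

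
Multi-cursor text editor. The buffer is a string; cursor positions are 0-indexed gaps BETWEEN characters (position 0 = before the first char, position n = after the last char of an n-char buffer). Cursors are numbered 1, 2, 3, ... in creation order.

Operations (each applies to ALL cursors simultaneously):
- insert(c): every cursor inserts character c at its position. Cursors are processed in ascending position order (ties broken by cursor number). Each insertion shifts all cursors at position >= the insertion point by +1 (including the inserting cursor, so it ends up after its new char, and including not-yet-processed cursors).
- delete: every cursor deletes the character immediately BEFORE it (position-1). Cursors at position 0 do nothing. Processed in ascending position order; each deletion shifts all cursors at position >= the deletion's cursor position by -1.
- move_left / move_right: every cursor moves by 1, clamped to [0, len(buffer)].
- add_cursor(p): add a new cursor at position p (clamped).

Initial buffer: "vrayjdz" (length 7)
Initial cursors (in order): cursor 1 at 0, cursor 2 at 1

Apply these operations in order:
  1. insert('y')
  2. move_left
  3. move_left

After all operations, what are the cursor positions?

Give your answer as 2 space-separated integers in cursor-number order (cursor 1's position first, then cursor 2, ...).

Answer: 0 1

Derivation:
After op 1 (insert('y')): buffer="yvyrayjdz" (len 9), cursors c1@1 c2@3, authorship 1.2......
After op 2 (move_left): buffer="yvyrayjdz" (len 9), cursors c1@0 c2@2, authorship 1.2......
After op 3 (move_left): buffer="yvyrayjdz" (len 9), cursors c1@0 c2@1, authorship 1.2......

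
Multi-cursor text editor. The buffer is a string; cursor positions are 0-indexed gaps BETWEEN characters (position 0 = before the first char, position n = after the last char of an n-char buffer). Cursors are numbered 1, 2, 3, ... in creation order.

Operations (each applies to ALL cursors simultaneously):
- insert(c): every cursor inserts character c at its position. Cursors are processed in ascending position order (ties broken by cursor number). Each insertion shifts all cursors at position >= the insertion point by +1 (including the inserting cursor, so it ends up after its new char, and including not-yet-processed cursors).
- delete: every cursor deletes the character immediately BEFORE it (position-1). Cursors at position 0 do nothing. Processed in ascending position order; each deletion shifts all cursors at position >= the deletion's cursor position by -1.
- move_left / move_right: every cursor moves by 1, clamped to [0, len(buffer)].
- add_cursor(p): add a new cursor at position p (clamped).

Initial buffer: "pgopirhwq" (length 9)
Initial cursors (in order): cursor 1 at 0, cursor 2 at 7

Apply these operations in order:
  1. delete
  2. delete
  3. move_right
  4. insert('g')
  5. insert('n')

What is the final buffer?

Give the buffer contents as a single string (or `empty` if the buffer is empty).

After op 1 (delete): buffer="pgopirwq" (len 8), cursors c1@0 c2@6, authorship ........
After op 2 (delete): buffer="pgopiwq" (len 7), cursors c1@0 c2@5, authorship .......
After op 3 (move_right): buffer="pgopiwq" (len 7), cursors c1@1 c2@6, authorship .......
After op 4 (insert('g')): buffer="pggopiwgq" (len 9), cursors c1@2 c2@8, authorship .1.....2.
After op 5 (insert('n')): buffer="pgngopiwgnq" (len 11), cursors c1@3 c2@10, authorship .11.....22.

Answer: pgngopiwgnq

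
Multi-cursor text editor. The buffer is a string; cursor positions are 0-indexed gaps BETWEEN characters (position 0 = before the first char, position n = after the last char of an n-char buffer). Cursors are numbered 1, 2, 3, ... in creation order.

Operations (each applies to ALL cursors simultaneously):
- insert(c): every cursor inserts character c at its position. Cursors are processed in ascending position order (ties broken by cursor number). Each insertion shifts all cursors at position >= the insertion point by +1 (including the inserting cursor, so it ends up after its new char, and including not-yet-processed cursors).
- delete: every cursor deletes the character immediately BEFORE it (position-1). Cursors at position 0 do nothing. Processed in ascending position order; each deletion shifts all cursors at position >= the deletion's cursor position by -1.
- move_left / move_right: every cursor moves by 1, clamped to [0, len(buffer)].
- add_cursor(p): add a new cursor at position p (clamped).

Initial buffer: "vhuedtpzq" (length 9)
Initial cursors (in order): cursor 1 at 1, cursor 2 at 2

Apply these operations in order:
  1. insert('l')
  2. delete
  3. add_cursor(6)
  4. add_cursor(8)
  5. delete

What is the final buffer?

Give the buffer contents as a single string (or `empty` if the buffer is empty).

After op 1 (insert('l')): buffer="vlhluedtpzq" (len 11), cursors c1@2 c2@4, authorship .1.2.......
After op 2 (delete): buffer="vhuedtpzq" (len 9), cursors c1@1 c2@2, authorship .........
After op 3 (add_cursor(6)): buffer="vhuedtpzq" (len 9), cursors c1@1 c2@2 c3@6, authorship .........
After op 4 (add_cursor(8)): buffer="vhuedtpzq" (len 9), cursors c1@1 c2@2 c3@6 c4@8, authorship .........
After op 5 (delete): buffer="uedpq" (len 5), cursors c1@0 c2@0 c3@3 c4@4, authorship .....

Answer: uedpq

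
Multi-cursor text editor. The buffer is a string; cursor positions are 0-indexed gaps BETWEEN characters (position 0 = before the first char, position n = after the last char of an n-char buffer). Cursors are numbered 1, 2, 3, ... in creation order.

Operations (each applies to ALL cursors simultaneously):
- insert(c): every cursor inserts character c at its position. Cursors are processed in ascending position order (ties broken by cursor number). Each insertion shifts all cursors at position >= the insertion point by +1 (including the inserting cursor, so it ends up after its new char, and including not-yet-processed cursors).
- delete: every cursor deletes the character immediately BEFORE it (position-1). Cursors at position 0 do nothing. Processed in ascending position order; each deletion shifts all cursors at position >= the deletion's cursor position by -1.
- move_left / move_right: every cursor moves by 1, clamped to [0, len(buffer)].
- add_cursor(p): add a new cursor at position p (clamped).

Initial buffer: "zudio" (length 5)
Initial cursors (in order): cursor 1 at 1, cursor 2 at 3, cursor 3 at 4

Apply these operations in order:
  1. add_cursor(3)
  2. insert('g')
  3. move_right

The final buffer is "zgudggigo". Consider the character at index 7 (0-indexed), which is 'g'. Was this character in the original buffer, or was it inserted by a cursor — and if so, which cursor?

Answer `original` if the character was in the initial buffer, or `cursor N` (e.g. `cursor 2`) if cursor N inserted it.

After op 1 (add_cursor(3)): buffer="zudio" (len 5), cursors c1@1 c2@3 c4@3 c3@4, authorship .....
After op 2 (insert('g')): buffer="zgudggigo" (len 9), cursors c1@2 c2@6 c4@6 c3@8, authorship .1..24.3.
After op 3 (move_right): buffer="zgudggigo" (len 9), cursors c1@3 c2@7 c4@7 c3@9, authorship .1..24.3.
Authorship (.=original, N=cursor N): . 1 . . 2 4 . 3 .
Index 7: author = 3

Answer: cursor 3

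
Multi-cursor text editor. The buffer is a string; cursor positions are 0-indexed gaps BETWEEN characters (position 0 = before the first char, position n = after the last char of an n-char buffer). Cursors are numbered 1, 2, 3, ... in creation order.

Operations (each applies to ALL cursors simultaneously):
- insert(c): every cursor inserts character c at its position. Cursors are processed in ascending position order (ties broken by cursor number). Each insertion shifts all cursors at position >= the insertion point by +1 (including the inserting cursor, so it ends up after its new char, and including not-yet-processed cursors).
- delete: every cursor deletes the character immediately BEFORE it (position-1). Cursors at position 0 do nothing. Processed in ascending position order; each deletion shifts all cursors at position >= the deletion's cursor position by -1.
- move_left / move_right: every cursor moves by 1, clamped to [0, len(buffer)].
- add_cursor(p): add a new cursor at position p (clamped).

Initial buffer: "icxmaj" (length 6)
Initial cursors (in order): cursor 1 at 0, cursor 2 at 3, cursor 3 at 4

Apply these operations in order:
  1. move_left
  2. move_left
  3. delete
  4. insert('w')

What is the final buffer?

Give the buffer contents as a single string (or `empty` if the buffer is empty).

After op 1 (move_left): buffer="icxmaj" (len 6), cursors c1@0 c2@2 c3@3, authorship ......
After op 2 (move_left): buffer="icxmaj" (len 6), cursors c1@0 c2@1 c3@2, authorship ......
After op 3 (delete): buffer="xmaj" (len 4), cursors c1@0 c2@0 c3@0, authorship ....
After op 4 (insert('w')): buffer="wwwxmaj" (len 7), cursors c1@3 c2@3 c3@3, authorship 123....

Answer: wwwxmaj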